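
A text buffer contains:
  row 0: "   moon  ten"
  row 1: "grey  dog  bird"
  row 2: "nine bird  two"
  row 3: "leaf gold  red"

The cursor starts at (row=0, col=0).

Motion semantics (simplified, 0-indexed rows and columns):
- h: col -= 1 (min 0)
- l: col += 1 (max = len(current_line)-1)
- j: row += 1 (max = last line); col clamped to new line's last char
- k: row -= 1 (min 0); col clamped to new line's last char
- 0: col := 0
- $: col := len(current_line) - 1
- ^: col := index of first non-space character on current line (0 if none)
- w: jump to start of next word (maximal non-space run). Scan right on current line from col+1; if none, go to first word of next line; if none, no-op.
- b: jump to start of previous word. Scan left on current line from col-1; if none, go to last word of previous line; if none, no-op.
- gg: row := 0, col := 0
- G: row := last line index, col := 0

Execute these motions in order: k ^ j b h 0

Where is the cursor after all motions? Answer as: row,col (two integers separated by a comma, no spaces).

After 1 (k): row=0 col=0 char='_'
After 2 (^): row=0 col=3 char='m'
After 3 (j): row=1 col=3 char='y'
After 4 (b): row=1 col=0 char='g'
After 5 (h): row=1 col=0 char='g'
After 6 (0): row=1 col=0 char='g'

Answer: 1,0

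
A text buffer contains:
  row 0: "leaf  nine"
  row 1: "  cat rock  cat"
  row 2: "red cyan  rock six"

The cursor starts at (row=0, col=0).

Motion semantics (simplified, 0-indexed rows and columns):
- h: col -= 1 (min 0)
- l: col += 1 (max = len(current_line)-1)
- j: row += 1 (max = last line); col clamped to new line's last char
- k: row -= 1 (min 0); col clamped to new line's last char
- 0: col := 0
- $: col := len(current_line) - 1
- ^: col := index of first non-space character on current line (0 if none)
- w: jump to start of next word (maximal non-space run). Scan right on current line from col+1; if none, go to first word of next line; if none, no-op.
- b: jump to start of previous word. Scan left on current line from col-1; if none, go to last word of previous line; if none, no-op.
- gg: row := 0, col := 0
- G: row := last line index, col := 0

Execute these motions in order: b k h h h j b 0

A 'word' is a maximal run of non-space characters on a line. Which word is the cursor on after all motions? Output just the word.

Answer: leaf

Derivation:
After 1 (b): row=0 col=0 char='l'
After 2 (k): row=0 col=0 char='l'
After 3 (h): row=0 col=0 char='l'
After 4 (h): row=0 col=0 char='l'
After 5 (h): row=0 col=0 char='l'
After 6 (j): row=1 col=0 char='_'
After 7 (b): row=0 col=6 char='n'
After 8 (0): row=0 col=0 char='l'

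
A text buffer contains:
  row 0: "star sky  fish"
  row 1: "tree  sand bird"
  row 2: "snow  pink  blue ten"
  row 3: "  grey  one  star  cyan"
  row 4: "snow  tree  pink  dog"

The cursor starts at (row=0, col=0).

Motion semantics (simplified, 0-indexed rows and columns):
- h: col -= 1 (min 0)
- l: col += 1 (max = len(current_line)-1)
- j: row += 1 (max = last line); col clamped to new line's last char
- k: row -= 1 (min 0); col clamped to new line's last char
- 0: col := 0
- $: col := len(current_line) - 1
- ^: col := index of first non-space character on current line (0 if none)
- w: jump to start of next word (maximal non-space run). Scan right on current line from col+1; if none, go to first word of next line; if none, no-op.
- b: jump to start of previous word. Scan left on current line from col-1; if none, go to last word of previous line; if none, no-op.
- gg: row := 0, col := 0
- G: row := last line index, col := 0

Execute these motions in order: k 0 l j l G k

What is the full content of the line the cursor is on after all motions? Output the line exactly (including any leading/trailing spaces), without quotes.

After 1 (k): row=0 col=0 char='s'
After 2 (0): row=0 col=0 char='s'
After 3 (l): row=0 col=1 char='t'
After 4 (j): row=1 col=1 char='r'
After 5 (l): row=1 col=2 char='e'
After 6 (G): row=4 col=0 char='s'
After 7 (k): row=3 col=0 char='_'

Answer:   grey  one  star  cyan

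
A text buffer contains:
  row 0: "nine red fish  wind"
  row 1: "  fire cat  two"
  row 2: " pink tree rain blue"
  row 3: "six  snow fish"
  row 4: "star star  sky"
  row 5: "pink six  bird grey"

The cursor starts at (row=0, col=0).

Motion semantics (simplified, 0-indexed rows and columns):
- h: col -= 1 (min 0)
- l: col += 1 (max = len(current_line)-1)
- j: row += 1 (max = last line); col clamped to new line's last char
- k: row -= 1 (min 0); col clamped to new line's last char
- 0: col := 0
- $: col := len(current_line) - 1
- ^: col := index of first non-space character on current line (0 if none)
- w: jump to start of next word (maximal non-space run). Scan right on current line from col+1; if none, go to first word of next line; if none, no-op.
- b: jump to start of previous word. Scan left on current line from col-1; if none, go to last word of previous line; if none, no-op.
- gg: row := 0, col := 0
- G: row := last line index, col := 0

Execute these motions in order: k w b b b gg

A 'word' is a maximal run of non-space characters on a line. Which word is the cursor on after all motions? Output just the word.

Answer: nine

Derivation:
After 1 (k): row=0 col=0 char='n'
After 2 (w): row=0 col=5 char='r'
After 3 (b): row=0 col=0 char='n'
After 4 (b): row=0 col=0 char='n'
After 5 (b): row=0 col=0 char='n'
After 6 (gg): row=0 col=0 char='n'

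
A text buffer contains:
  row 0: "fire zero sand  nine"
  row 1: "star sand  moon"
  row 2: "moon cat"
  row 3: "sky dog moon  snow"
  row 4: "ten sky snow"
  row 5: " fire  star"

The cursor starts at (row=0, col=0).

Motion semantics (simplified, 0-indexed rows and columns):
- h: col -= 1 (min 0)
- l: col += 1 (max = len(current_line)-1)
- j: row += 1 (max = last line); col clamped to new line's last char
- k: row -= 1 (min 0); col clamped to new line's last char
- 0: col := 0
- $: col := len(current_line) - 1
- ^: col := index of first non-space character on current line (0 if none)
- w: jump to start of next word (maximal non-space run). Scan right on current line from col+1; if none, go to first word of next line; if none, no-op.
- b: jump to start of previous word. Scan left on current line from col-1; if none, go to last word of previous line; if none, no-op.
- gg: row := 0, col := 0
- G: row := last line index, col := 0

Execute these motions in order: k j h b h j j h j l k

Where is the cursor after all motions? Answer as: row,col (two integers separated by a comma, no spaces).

After 1 (k): row=0 col=0 char='f'
After 2 (j): row=1 col=0 char='s'
After 3 (h): row=1 col=0 char='s'
After 4 (b): row=0 col=16 char='n'
After 5 (h): row=0 col=15 char='_'
After 6 (j): row=1 col=14 char='n'
After 7 (j): row=2 col=7 char='t'
After 8 (h): row=2 col=6 char='a'
After 9 (j): row=3 col=6 char='g'
After 10 (l): row=3 col=7 char='_'
After 11 (k): row=2 col=7 char='t'

Answer: 2,7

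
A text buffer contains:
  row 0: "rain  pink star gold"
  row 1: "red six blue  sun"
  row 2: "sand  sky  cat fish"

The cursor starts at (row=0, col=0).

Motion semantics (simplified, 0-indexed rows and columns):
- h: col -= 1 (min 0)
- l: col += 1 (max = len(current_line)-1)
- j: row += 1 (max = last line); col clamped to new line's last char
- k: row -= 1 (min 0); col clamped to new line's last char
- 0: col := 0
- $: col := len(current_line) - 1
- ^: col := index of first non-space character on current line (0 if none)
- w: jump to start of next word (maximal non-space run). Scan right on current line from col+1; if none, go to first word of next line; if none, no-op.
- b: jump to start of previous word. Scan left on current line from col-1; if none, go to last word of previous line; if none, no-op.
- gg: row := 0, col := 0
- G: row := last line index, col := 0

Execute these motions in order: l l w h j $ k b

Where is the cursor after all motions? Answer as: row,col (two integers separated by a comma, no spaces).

Answer: 0,11

Derivation:
After 1 (l): row=0 col=1 char='a'
After 2 (l): row=0 col=2 char='i'
After 3 (w): row=0 col=6 char='p'
After 4 (h): row=0 col=5 char='_'
After 5 (j): row=1 col=5 char='i'
After 6 ($): row=1 col=16 char='n'
After 7 (k): row=0 col=16 char='g'
After 8 (b): row=0 col=11 char='s'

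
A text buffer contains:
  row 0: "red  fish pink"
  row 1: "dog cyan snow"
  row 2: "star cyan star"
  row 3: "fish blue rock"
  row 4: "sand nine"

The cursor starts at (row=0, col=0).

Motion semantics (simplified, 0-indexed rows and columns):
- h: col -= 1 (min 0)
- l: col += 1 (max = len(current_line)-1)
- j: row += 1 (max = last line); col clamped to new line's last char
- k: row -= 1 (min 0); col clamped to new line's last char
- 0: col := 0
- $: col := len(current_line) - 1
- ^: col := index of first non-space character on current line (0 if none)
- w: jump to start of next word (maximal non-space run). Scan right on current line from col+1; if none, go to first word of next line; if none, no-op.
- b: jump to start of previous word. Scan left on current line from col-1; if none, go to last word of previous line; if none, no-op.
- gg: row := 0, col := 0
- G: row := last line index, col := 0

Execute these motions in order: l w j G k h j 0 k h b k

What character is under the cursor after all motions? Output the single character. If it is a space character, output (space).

After 1 (l): row=0 col=1 char='e'
After 2 (w): row=0 col=5 char='f'
After 3 (j): row=1 col=5 char='y'
After 4 (G): row=4 col=0 char='s'
After 5 (k): row=3 col=0 char='f'
After 6 (h): row=3 col=0 char='f'
After 7 (j): row=4 col=0 char='s'
After 8 (0): row=4 col=0 char='s'
After 9 (k): row=3 col=0 char='f'
After 10 (h): row=3 col=0 char='f'
After 11 (b): row=2 col=10 char='s'
After 12 (k): row=1 col=10 char='n'

Answer: n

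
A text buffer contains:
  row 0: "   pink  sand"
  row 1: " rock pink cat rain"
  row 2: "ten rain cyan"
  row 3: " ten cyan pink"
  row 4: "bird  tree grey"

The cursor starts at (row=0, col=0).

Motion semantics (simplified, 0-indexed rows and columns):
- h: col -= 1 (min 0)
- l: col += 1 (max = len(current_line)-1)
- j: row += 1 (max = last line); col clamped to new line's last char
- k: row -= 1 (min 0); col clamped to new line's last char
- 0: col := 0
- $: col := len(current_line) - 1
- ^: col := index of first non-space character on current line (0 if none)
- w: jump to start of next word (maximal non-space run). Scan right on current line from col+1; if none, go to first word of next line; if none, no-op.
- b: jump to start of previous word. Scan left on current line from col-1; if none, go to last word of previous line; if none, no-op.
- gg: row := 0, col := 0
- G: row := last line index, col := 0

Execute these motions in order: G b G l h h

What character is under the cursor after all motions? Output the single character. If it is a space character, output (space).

Answer: b

Derivation:
After 1 (G): row=4 col=0 char='b'
After 2 (b): row=3 col=10 char='p'
After 3 (G): row=4 col=0 char='b'
After 4 (l): row=4 col=1 char='i'
After 5 (h): row=4 col=0 char='b'
After 6 (h): row=4 col=0 char='b'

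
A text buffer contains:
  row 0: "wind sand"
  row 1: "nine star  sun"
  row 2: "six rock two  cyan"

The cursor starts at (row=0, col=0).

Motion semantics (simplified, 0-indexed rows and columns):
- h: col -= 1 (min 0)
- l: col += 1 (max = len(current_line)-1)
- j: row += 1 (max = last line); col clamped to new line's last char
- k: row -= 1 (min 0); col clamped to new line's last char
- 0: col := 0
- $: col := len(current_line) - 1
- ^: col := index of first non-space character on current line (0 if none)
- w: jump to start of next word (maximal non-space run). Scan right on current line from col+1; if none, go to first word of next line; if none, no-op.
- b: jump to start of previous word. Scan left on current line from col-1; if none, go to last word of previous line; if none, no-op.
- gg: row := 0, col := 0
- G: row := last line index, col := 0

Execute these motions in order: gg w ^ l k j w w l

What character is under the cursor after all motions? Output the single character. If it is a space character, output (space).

After 1 (gg): row=0 col=0 char='w'
After 2 (w): row=0 col=5 char='s'
After 3 (^): row=0 col=0 char='w'
After 4 (l): row=0 col=1 char='i'
After 5 (k): row=0 col=1 char='i'
After 6 (j): row=1 col=1 char='i'
After 7 (w): row=1 col=5 char='s'
After 8 (w): row=1 col=11 char='s'
After 9 (l): row=1 col=12 char='u'

Answer: u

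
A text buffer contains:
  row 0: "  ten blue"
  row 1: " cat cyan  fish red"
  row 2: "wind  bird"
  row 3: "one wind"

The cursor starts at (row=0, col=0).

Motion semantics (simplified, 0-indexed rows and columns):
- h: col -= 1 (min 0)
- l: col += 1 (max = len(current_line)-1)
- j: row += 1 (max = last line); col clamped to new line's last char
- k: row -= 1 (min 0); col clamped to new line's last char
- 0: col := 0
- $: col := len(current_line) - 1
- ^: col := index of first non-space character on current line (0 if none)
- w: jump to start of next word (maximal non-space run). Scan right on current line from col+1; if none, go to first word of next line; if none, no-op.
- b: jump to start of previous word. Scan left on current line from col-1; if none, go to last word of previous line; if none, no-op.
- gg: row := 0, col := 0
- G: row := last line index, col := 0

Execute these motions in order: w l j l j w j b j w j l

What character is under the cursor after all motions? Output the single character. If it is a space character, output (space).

After 1 (w): row=0 col=2 char='t'
After 2 (l): row=0 col=3 char='e'
After 3 (j): row=1 col=3 char='t'
After 4 (l): row=1 col=4 char='_'
After 5 (j): row=2 col=4 char='_'
After 6 (w): row=2 col=6 char='b'
After 7 (j): row=3 col=6 char='n'
After 8 (b): row=3 col=4 char='w'
After 9 (j): row=3 col=4 char='w'
After 10 (w): row=3 col=4 char='w'
After 11 (j): row=3 col=4 char='w'
After 12 (l): row=3 col=5 char='i'

Answer: i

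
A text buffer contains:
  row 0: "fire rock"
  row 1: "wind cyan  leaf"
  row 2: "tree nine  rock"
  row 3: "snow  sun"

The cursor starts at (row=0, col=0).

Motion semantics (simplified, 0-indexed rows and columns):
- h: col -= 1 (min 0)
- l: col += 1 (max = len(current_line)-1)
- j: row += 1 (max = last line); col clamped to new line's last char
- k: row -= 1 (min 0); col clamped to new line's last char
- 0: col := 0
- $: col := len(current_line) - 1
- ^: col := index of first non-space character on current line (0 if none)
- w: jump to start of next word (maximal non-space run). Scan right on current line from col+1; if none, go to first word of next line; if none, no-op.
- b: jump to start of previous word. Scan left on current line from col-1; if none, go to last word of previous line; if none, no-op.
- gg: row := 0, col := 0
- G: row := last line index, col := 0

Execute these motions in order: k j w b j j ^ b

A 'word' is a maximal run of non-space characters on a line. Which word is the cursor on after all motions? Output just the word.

Answer: rock

Derivation:
After 1 (k): row=0 col=0 char='f'
After 2 (j): row=1 col=0 char='w'
After 3 (w): row=1 col=5 char='c'
After 4 (b): row=1 col=0 char='w'
After 5 (j): row=2 col=0 char='t'
After 6 (j): row=3 col=0 char='s'
After 7 (^): row=3 col=0 char='s'
After 8 (b): row=2 col=11 char='r'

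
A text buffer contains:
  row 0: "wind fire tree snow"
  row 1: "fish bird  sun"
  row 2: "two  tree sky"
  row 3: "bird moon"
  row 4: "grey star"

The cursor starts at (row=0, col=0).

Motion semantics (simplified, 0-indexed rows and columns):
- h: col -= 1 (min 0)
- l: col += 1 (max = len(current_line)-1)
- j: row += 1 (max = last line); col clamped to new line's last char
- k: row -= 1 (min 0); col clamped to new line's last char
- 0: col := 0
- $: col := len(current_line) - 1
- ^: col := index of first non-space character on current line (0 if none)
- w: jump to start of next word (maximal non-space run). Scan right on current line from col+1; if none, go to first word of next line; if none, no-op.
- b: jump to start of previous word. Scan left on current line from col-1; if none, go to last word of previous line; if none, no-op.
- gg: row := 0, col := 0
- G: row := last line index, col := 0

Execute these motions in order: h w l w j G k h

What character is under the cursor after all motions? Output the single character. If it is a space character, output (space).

After 1 (h): row=0 col=0 char='w'
After 2 (w): row=0 col=5 char='f'
After 3 (l): row=0 col=6 char='i'
After 4 (w): row=0 col=10 char='t'
After 5 (j): row=1 col=10 char='_'
After 6 (G): row=4 col=0 char='g'
After 7 (k): row=3 col=0 char='b'
After 8 (h): row=3 col=0 char='b'

Answer: b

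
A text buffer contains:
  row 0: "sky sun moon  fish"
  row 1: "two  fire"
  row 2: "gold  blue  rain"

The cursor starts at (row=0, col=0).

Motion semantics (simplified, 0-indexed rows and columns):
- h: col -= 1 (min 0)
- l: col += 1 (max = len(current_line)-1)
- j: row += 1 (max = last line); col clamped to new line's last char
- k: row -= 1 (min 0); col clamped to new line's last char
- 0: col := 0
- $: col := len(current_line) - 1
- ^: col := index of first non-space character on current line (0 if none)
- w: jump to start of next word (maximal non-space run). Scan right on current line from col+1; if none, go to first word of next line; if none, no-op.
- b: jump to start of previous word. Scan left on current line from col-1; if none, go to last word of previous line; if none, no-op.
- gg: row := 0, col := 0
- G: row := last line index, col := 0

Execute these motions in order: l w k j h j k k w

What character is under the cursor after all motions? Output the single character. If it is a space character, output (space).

Answer: s

Derivation:
After 1 (l): row=0 col=1 char='k'
After 2 (w): row=0 col=4 char='s'
After 3 (k): row=0 col=4 char='s'
After 4 (j): row=1 col=4 char='_'
After 5 (h): row=1 col=3 char='_'
After 6 (j): row=2 col=3 char='d'
After 7 (k): row=1 col=3 char='_'
After 8 (k): row=0 col=3 char='_'
After 9 (w): row=0 col=4 char='s'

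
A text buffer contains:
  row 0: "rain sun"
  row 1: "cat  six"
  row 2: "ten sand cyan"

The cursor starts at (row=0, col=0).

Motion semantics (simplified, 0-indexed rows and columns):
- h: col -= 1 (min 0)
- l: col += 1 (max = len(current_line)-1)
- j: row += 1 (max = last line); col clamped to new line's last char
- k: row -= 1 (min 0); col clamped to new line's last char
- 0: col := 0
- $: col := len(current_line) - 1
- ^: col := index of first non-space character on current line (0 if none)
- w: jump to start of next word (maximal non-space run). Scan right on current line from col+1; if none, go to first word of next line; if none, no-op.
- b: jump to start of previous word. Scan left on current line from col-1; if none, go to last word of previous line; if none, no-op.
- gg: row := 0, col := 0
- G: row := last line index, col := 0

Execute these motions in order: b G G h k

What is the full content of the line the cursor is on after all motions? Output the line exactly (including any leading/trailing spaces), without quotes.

After 1 (b): row=0 col=0 char='r'
After 2 (G): row=2 col=0 char='t'
After 3 (G): row=2 col=0 char='t'
After 4 (h): row=2 col=0 char='t'
After 5 (k): row=1 col=0 char='c'

Answer: cat  six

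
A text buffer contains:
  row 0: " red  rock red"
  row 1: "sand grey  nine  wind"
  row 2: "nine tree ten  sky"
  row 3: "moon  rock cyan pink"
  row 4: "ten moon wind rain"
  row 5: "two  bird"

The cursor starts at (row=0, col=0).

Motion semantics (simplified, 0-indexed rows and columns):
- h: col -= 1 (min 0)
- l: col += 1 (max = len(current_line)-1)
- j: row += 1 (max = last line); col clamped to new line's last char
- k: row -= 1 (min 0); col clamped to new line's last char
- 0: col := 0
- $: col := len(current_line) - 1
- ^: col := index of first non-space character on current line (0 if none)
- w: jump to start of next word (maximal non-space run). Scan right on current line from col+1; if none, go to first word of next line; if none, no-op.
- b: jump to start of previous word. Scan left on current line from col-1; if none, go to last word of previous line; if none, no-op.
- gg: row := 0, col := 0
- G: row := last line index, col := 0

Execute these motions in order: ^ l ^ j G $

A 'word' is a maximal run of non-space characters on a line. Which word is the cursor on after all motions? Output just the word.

Answer: bird

Derivation:
After 1 (^): row=0 col=1 char='r'
After 2 (l): row=0 col=2 char='e'
After 3 (^): row=0 col=1 char='r'
After 4 (j): row=1 col=1 char='a'
After 5 (G): row=5 col=0 char='t'
After 6 ($): row=5 col=8 char='d'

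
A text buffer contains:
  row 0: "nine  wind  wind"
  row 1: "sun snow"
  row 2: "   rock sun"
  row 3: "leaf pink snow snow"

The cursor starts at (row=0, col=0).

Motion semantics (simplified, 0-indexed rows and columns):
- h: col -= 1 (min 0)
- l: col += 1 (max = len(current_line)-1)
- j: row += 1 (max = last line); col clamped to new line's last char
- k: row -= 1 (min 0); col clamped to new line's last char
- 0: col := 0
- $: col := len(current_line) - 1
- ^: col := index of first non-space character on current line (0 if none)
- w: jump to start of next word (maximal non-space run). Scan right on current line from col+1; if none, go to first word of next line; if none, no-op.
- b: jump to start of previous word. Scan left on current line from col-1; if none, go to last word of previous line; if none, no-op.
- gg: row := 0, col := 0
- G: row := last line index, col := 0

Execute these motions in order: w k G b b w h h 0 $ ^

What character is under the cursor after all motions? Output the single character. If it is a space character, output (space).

Answer: r

Derivation:
After 1 (w): row=0 col=6 char='w'
After 2 (k): row=0 col=6 char='w'
After 3 (G): row=3 col=0 char='l'
After 4 (b): row=2 col=8 char='s'
After 5 (b): row=2 col=3 char='r'
After 6 (w): row=2 col=8 char='s'
After 7 (h): row=2 col=7 char='_'
After 8 (h): row=2 col=6 char='k'
After 9 (0): row=2 col=0 char='_'
After 10 ($): row=2 col=10 char='n'
After 11 (^): row=2 col=3 char='r'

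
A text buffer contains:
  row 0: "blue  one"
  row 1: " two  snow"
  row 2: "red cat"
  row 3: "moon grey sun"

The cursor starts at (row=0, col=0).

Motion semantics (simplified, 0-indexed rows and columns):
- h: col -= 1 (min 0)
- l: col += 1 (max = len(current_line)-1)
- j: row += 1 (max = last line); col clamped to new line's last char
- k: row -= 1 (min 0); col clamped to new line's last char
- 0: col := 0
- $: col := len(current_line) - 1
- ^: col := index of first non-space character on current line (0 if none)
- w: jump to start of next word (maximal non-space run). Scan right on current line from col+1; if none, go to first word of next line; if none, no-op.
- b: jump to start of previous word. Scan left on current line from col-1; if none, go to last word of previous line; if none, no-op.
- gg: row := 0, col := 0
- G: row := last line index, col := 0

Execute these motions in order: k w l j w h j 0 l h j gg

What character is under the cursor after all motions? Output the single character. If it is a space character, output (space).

After 1 (k): row=0 col=0 char='b'
After 2 (w): row=0 col=6 char='o'
After 3 (l): row=0 col=7 char='n'
After 4 (j): row=1 col=7 char='n'
After 5 (w): row=2 col=0 char='r'
After 6 (h): row=2 col=0 char='r'
After 7 (j): row=3 col=0 char='m'
After 8 (0): row=3 col=0 char='m'
After 9 (l): row=3 col=1 char='o'
After 10 (h): row=3 col=0 char='m'
After 11 (j): row=3 col=0 char='m'
After 12 (gg): row=0 col=0 char='b'

Answer: b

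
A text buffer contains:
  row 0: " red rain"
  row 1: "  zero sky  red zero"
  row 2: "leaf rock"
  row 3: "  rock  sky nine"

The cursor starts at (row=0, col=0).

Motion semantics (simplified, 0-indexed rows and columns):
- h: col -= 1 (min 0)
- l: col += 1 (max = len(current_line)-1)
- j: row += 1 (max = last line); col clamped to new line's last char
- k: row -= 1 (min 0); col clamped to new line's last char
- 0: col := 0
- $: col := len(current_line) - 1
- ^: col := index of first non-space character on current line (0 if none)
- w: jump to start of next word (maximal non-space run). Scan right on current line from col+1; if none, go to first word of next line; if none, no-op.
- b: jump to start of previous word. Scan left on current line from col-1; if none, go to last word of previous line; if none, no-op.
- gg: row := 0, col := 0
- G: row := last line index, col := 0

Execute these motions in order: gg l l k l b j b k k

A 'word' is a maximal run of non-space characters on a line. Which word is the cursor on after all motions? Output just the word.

After 1 (gg): row=0 col=0 char='_'
After 2 (l): row=0 col=1 char='r'
After 3 (l): row=0 col=2 char='e'
After 4 (k): row=0 col=2 char='e'
After 5 (l): row=0 col=3 char='d'
After 6 (b): row=0 col=1 char='r'
After 7 (j): row=1 col=1 char='_'
After 8 (b): row=0 col=5 char='r'
After 9 (k): row=0 col=5 char='r'
After 10 (k): row=0 col=5 char='r'

Answer: rain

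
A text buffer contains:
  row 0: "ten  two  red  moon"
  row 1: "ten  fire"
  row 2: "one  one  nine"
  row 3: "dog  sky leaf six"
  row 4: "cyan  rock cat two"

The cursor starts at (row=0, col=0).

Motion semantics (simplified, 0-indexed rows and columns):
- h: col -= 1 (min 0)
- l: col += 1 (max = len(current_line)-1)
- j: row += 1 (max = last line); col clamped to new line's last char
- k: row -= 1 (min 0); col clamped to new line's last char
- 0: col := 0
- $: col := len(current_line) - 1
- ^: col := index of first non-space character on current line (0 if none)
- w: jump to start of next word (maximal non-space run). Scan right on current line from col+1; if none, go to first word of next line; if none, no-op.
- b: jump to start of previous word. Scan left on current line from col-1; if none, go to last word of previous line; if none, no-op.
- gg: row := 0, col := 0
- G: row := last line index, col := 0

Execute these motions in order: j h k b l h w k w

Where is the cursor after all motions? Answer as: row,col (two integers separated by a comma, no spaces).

After 1 (j): row=1 col=0 char='t'
After 2 (h): row=1 col=0 char='t'
After 3 (k): row=0 col=0 char='t'
After 4 (b): row=0 col=0 char='t'
After 5 (l): row=0 col=1 char='e'
After 6 (h): row=0 col=0 char='t'
After 7 (w): row=0 col=5 char='t'
After 8 (k): row=0 col=5 char='t'
After 9 (w): row=0 col=10 char='r'

Answer: 0,10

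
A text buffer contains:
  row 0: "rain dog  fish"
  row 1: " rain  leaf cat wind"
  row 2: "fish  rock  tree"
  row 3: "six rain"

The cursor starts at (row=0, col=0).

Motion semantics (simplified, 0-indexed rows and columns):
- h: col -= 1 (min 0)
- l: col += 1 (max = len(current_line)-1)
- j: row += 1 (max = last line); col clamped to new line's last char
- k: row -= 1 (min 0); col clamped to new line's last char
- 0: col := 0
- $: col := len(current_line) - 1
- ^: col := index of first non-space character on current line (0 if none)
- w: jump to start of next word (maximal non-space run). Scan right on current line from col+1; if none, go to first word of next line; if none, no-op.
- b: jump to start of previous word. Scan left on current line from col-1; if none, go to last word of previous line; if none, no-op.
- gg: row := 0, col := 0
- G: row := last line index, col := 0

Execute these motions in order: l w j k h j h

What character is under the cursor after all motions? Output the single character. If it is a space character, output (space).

After 1 (l): row=0 col=1 char='a'
After 2 (w): row=0 col=5 char='d'
After 3 (j): row=1 col=5 char='_'
After 4 (k): row=0 col=5 char='d'
After 5 (h): row=0 col=4 char='_'
After 6 (j): row=1 col=4 char='n'
After 7 (h): row=1 col=3 char='i'

Answer: i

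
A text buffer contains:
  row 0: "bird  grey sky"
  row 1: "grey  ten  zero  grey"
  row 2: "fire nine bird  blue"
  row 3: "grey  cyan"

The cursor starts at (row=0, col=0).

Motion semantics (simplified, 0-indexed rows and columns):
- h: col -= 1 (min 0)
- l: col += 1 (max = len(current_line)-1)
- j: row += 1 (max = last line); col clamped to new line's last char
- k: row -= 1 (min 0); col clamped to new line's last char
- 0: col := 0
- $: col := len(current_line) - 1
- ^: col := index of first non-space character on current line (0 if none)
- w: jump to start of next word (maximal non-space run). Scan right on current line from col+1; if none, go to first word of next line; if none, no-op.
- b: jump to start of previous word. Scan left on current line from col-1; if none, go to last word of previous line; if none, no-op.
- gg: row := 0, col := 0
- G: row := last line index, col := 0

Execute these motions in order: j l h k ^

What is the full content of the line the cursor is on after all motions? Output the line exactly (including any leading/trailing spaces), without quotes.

After 1 (j): row=1 col=0 char='g'
After 2 (l): row=1 col=1 char='r'
After 3 (h): row=1 col=0 char='g'
After 4 (k): row=0 col=0 char='b'
After 5 (^): row=0 col=0 char='b'

Answer: bird  grey sky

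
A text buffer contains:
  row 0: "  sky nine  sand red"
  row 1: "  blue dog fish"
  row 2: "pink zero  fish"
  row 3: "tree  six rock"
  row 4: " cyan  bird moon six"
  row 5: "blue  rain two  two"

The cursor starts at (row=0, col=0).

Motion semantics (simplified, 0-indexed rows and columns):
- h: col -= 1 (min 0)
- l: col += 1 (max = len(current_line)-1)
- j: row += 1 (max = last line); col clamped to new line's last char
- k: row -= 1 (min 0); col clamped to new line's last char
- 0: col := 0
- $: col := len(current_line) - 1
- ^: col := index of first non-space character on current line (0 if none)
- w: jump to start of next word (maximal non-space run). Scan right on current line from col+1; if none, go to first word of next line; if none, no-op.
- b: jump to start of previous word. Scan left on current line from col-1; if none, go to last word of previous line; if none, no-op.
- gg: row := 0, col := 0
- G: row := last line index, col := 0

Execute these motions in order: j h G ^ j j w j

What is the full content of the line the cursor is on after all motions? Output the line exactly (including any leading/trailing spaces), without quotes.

Answer: blue  rain two  two

Derivation:
After 1 (j): row=1 col=0 char='_'
After 2 (h): row=1 col=0 char='_'
After 3 (G): row=5 col=0 char='b'
After 4 (^): row=5 col=0 char='b'
After 5 (j): row=5 col=0 char='b'
After 6 (j): row=5 col=0 char='b'
After 7 (w): row=5 col=6 char='r'
After 8 (j): row=5 col=6 char='r'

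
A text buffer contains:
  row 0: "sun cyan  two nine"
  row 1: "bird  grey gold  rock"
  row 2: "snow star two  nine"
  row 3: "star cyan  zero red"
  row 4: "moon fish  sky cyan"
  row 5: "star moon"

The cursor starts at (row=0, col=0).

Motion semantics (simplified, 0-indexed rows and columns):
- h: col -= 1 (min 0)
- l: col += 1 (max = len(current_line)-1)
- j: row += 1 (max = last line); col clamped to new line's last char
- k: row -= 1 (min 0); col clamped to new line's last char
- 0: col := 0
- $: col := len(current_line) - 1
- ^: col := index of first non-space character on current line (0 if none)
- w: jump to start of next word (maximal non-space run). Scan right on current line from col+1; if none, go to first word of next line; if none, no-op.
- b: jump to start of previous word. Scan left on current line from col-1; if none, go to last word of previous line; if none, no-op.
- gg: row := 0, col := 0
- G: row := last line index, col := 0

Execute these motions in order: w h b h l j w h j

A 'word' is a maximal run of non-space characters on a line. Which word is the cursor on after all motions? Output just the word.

Answer: star

Derivation:
After 1 (w): row=0 col=4 char='c'
After 2 (h): row=0 col=3 char='_'
After 3 (b): row=0 col=0 char='s'
After 4 (h): row=0 col=0 char='s'
After 5 (l): row=0 col=1 char='u'
After 6 (j): row=1 col=1 char='i'
After 7 (w): row=1 col=6 char='g'
After 8 (h): row=1 col=5 char='_'
After 9 (j): row=2 col=5 char='s'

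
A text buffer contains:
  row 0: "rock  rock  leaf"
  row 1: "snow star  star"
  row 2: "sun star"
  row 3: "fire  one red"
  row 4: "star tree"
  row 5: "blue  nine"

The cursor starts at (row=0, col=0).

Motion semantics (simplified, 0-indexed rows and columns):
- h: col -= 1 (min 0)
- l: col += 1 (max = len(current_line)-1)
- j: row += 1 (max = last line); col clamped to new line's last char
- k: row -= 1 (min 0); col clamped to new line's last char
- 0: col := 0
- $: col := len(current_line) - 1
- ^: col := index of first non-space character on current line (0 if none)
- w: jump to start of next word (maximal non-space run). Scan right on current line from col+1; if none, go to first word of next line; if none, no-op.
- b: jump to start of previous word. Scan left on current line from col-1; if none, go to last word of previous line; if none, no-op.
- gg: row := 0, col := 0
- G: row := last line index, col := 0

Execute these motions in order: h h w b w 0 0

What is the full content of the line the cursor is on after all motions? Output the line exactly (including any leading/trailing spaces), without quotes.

After 1 (h): row=0 col=0 char='r'
After 2 (h): row=0 col=0 char='r'
After 3 (w): row=0 col=6 char='r'
After 4 (b): row=0 col=0 char='r'
After 5 (w): row=0 col=6 char='r'
After 6 (0): row=0 col=0 char='r'
After 7 (0): row=0 col=0 char='r'

Answer: rock  rock  leaf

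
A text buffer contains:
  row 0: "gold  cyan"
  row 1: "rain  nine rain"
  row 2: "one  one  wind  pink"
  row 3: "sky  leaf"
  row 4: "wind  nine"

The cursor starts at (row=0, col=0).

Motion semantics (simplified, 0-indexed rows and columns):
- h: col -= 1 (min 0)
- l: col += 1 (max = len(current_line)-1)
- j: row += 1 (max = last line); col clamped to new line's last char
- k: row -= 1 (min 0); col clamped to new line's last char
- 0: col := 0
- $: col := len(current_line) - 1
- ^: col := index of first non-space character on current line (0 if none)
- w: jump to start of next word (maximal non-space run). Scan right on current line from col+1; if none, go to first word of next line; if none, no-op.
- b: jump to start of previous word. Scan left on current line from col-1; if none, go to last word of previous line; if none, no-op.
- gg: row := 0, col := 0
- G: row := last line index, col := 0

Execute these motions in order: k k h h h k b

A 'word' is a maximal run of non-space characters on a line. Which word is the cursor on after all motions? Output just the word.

After 1 (k): row=0 col=0 char='g'
After 2 (k): row=0 col=0 char='g'
After 3 (h): row=0 col=0 char='g'
After 4 (h): row=0 col=0 char='g'
After 5 (h): row=0 col=0 char='g'
After 6 (k): row=0 col=0 char='g'
After 7 (b): row=0 col=0 char='g'

Answer: gold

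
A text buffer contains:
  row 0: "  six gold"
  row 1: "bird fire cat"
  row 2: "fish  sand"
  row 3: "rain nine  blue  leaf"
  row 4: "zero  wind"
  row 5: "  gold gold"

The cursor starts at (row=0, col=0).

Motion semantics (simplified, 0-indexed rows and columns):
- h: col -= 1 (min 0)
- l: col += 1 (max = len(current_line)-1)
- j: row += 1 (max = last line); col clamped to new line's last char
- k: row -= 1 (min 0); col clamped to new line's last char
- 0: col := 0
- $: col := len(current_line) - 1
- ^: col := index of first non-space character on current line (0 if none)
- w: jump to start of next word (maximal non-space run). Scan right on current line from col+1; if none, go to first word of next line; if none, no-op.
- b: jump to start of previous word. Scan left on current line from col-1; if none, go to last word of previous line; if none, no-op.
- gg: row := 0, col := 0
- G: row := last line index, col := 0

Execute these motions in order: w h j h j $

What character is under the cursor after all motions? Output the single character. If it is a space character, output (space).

After 1 (w): row=0 col=2 char='s'
After 2 (h): row=0 col=1 char='_'
After 3 (j): row=1 col=1 char='i'
After 4 (h): row=1 col=0 char='b'
After 5 (j): row=2 col=0 char='f'
After 6 ($): row=2 col=9 char='d'

Answer: d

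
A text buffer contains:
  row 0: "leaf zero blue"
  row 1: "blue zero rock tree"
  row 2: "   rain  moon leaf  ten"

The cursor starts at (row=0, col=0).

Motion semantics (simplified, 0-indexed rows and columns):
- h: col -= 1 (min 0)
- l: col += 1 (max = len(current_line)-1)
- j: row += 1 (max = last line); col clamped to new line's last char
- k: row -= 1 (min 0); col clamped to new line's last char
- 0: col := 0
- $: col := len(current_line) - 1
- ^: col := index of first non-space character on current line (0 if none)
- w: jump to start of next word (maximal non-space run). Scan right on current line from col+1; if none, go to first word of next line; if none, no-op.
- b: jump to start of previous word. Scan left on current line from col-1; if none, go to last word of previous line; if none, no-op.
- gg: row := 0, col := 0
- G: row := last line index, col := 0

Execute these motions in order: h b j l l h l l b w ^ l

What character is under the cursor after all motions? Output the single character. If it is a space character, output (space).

Answer: l

Derivation:
After 1 (h): row=0 col=0 char='l'
After 2 (b): row=0 col=0 char='l'
After 3 (j): row=1 col=0 char='b'
After 4 (l): row=1 col=1 char='l'
After 5 (l): row=1 col=2 char='u'
After 6 (h): row=1 col=1 char='l'
After 7 (l): row=1 col=2 char='u'
After 8 (l): row=1 col=3 char='e'
After 9 (b): row=1 col=0 char='b'
After 10 (w): row=1 col=5 char='z'
After 11 (^): row=1 col=0 char='b'
After 12 (l): row=1 col=1 char='l'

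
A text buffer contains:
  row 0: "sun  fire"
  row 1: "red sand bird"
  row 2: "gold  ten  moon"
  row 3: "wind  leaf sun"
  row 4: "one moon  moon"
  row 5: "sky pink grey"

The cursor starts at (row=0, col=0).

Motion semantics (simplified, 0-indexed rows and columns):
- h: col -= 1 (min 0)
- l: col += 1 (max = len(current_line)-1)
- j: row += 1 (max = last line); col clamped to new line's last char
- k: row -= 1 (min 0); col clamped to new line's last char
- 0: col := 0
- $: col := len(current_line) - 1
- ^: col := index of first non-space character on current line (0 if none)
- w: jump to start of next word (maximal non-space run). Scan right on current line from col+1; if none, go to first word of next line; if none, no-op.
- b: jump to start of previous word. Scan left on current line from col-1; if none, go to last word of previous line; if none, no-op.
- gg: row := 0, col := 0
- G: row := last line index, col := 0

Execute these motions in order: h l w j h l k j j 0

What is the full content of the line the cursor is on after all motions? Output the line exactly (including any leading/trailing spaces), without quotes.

After 1 (h): row=0 col=0 char='s'
After 2 (l): row=0 col=1 char='u'
After 3 (w): row=0 col=5 char='f'
After 4 (j): row=1 col=5 char='a'
After 5 (h): row=1 col=4 char='s'
After 6 (l): row=1 col=5 char='a'
After 7 (k): row=0 col=5 char='f'
After 8 (j): row=1 col=5 char='a'
After 9 (j): row=2 col=5 char='_'
After 10 (0): row=2 col=0 char='g'

Answer: gold  ten  moon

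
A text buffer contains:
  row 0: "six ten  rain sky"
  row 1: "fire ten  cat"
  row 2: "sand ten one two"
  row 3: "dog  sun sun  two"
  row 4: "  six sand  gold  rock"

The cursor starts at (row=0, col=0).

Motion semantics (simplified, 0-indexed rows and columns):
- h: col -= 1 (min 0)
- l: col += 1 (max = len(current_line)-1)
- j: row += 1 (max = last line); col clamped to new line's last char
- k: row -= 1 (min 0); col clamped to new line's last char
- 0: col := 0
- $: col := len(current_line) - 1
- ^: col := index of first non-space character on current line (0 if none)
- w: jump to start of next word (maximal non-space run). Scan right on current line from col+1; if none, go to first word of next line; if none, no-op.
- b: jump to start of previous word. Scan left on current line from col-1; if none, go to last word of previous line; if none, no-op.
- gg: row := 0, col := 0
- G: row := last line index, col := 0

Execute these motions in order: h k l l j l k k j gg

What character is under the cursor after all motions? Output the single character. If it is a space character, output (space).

After 1 (h): row=0 col=0 char='s'
After 2 (k): row=0 col=0 char='s'
After 3 (l): row=0 col=1 char='i'
After 4 (l): row=0 col=2 char='x'
After 5 (j): row=1 col=2 char='r'
After 6 (l): row=1 col=3 char='e'
After 7 (k): row=0 col=3 char='_'
After 8 (k): row=0 col=3 char='_'
After 9 (j): row=1 col=3 char='e'
After 10 (gg): row=0 col=0 char='s'

Answer: s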